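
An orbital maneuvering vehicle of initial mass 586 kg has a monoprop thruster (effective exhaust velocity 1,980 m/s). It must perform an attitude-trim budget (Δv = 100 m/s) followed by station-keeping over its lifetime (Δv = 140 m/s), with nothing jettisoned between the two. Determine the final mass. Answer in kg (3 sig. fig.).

final mass ≈ 519 kg

After the first burn: m = 586 × exp(−100/1980.0) = 586 × 0.95075 = 557.14 kg.
After the second burn: m = 557.14 × exp(−140/1980.0) = 557.14 × 0.93173 = 519.104 kg.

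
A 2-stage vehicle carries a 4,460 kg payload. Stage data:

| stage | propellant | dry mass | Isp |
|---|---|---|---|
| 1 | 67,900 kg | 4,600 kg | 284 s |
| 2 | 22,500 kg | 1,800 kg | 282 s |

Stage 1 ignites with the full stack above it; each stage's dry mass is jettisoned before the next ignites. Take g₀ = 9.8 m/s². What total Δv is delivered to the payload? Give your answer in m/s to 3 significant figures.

Δv ≈ 7300 m/s

Ignition mass of stage 1 = 67,900+4,600 + 22,500+1,800 + 4,460 = 101,260 kg.
Stage 1: m₀ = 101,260 kg, m_f = 101,260 − 67,900 = 33,360 kg; Δv = 284×9.8×ln(3.035) = 2783.2×1.1103 ≈ 3090 m/s.
Stage 2: m₀ = 28,760 kg, m_f = 28,760 − 22,500 = 6,260 kg; Δv = 282×9.8×ln(4.594) = 2763.6×1.5248 ≈ 4214 m/s.
Total Δv = 3090 + 4214 = 7304 m/s.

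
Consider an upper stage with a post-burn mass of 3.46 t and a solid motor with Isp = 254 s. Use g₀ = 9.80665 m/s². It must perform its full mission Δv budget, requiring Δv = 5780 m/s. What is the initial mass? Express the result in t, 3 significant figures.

initial mass ≈ 35.2 t

v_e = Isp · g₀ = 254 × 9.80665 = 2490.9 m/s.
By the Tsiolkovsky rocket equation, m₀/m_f = exp(Δv / v_e) = exp(5780 / 2490.9) = exp(2.3205) = 10.1803.
m₀ = m_f × 10.1803 = 3.46 × 10.1803 = 35.2238 t.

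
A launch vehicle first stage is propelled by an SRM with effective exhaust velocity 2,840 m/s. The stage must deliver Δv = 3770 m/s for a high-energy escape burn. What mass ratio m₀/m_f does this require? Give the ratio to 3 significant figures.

m₀/m_f = exp(Δv / v_e) = exp(3770 / 2840.0) = exp(1.3275) = 3.7715.

mass ratio ≈ 3.77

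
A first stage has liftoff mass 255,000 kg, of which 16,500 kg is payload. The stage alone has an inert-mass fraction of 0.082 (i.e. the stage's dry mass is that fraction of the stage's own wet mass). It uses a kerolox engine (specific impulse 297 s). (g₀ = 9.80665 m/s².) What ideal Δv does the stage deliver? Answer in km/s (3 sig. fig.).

Stage wet mass = m₀ − payload = 255,000 − 16,500 = 238,500 kg.
Stage dry mass = ε × stage wet mass = 0.082 × 238,500 = 19,557 kg.
Burnout mass m_f = stage dry + payload = 19,557 + 16,500 = 36,057 kg.
v_e = Isp · g₀ = 297 × 9.80665 = 2912.6 m/s.
Using Δv = v_e ln(m₀/m_f): Δv = v_e · ln(255,000/36,057) = 2912.6 × ln(7.072) = 2912.6 × 1.9562 ≈ 5697 m/s.

Δv ≈ 5.70 km/s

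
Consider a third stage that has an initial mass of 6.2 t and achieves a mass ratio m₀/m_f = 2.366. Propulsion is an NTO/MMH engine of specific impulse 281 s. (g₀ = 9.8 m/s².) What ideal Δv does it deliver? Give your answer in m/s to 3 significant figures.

v_e = Isp · g₀ = 281 × 9.8 = 2753.8 m/s.
Rocket equation: Δv = v_e · ln(2.366) = 2753.8 × 0.8612 ≈ 2371.6 m/s.

Δv ≈ 2370 m/s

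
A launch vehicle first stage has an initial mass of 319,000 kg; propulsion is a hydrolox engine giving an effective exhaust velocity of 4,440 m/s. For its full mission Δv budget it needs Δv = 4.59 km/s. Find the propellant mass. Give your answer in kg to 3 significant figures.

propellant mass ≈ 206000 kg

Rocket equation: m₀/m_f = exp(Δv / v_e) = exp(4590 / 4440.0) = exp(1.0338) = 2.8117.
m_f = 319,000 / 2.8117 = 113,454 kg, so propellant = m₀ − m_f = 319,000 − 113,454 = 205,546 kg.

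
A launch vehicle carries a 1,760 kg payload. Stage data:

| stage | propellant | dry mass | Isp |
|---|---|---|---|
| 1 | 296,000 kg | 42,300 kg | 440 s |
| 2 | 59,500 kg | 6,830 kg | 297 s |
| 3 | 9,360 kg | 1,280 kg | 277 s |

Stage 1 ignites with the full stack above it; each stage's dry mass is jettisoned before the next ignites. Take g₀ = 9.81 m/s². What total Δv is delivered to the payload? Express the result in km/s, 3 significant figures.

Δv ≈ 13.3 km/s

Ignition mass of stage 1 = 296,000+42,300 + 59,500+6,830 + 9,360+1,280 + 1,760 = 417,030 kg.
Stage 1: m₀ = 417,030 kg, m_f = 417,030 − 296,000 = 121,030 kg; Δv = 440×9.81×ln(3.446) = 4316.4×1.2371 ≈ 5340 m/s.
Stage 2: m₀ = 78,730 kg, m_f = 78,730 − 59,500 = 19,230 kg; Δv = 297×9.81×ln(4.094) = 2913.6×1.4096 ≈ 4107 m/s.
Stage 3: m₀ = 12,400 kg, m_f = 12,400 − 9,360 = 3,040 kg; Δv = 277×9.81×ln(4.079) = 2717.4×1.4058 ≈ 3820 m/s.
Total Δv = 5340 + 4107 + 3820 = 13267 m/s.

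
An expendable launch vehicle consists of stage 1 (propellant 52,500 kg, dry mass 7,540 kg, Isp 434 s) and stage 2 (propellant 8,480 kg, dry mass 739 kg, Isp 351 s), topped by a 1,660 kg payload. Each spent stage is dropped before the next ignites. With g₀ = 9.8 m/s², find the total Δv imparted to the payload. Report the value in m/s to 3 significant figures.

Ignition mass of stage 1 = 52,500+7,540 + 8,480+739 + 1,660 = 70,919 kg.
Stage 1: m₀ = 70,919 kg, m_f = 70,919 − 52,500 = 18,419 kg; Δv = 434×9.8×ln(3.85) = 4253.2×1.3482 ≈ 5734 m/s.
Stage 2: m₀ = 10,879 kg, m_f = 10,879 − 8,480 = 2,399 kg; Δv = 351×9.8×ln(4.535) = 3439.8×1.5118 ≈ 5200 m/s.
Total Δv = 5734 + 5200 = 10934 m/s.

Δv ≈ 10900 m/s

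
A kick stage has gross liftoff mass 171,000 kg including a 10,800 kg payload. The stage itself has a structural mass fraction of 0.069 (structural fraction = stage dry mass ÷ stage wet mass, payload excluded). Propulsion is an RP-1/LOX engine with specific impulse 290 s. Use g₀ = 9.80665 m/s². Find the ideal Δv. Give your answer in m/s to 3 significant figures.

Stage wet mass = m₀ − payload = 171,000 − 10,800 = 160,200 kg.
Stage dry mass = ε × stage wet mass = 0.069 × 160,200 = 11,053.8 kg.
Burnout mass m_f = stage dry + payload = 11,053.8 + 10,800 = 21,853.8 kg.
v_e = Isp · g₀ = 290 × 9.80665 = 2843.9 m/s.
Using Δv = v_e ln(m₀/m_f): Δv = v_e · ln(171,000/21,853.8) = 2843.9 × ln(7.825) = 2843.9 × 2.0573 ≈ 5851 m/s.

Δv ≈ 5850 m/s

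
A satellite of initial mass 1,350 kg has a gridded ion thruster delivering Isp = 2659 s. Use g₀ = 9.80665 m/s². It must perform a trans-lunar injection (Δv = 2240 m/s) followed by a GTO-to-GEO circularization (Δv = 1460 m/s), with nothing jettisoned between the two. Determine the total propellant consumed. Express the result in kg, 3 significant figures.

v_e = Isp · g₀ = 2659 × 9.80665 = 26075.9 m/s.
After the first burn: m = 1350 × exp(−2240/26075.9) = 1350 × 0.91768 = 1,238.87 kg.
After the second burn: m = 1,238.87 × exp(−1460/26075.9) = 1,238.87 × 0.94555 = 1,171.41 kg.
Total propellant = m₀ − m_final = 1350 − 1,171.41 = 178.59 kg.

total propellant consumed ≈ 179 kg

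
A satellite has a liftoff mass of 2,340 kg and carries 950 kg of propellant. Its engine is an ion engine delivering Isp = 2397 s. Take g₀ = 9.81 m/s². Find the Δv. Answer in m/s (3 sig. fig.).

Δv ≈ 12200 m/s

v_e = Isp · g₀ = 2397 × 9.81 = 23514.6 m/s.
m_f = m₀ − m_prop = 2,340 − 950 = 1,390 kg.
Rocket equation: Δv = v_e · ln(m₀/m_f) = 23514.6 × ln(1.683) = 23514.6 × 0.5208 ≈ 12247.5 m/s.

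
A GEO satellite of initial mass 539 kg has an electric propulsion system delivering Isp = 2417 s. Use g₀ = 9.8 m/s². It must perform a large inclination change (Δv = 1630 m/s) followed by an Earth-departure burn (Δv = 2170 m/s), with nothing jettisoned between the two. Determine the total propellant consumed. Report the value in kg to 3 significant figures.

total propellant consumed ≈ 79.9 kg

v_e = Isp · g₀ = 2417 × 9.8 = 23686.6 m/s.
After the first burn: m = 539 × exp(−1630/23686.6) = 539 × 0.93350 = 503.157 kg.
After the second burn: m = 503.157 × exp(−2170/23686.6) = 503.157 × 0.91246 = 459.111 kg.
Total propellant = m₀ − m_final = 539 − 459.111 = 79.889 kg.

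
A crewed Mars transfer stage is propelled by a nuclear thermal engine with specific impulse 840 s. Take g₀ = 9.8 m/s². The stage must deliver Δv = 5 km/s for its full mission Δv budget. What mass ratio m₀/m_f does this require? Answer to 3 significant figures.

v_e = Isp · g₀ = 840 × 9.8 = 8232.0 m/s.
By the Tsiolkovsky rocket equation, m₀/m_f = exp(Δv / v_e) = exp(5000 / 8232.0) = exp(0.6074) = 1.8356.

mass ratio ≈ 1.84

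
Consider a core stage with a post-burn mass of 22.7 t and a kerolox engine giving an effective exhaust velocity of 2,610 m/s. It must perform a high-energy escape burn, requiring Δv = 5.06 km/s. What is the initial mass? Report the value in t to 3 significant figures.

m₀/m_f = exp(Δv / v_e) = exp(5060 / 2610.0) = exp(1.9387) = 6.9497.
m₀ = m_f × 6.9497 = 22.7 × 6.9497 = 157.758 t.

initial mass ≈ 158 t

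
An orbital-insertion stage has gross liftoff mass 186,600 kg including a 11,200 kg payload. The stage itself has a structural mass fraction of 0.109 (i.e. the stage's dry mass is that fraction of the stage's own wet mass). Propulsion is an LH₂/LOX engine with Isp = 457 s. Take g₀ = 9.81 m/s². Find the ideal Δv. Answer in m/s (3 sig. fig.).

Stage wet mass = m₀ − payload = 186,600 − 11,200 = 175,400 kg.
Stage dry mass = ε × stage wet mass = 0.109 × 175,400 = 19,118.6 kg.
Burnout mass m_f = stage dry + payload = 19,118.6 + 11,200 = 30,318.6 kg.
v_e = Isp · g₀ = 457 × 9.81 = 4483.2 m/s.
By the Tsiolkovsky rocket equation, Δv = v_e · ln(186,600/30,318.6) = 4483.2 × ln(6.155) = 4483.2 × 1.8172 ≈ 8147 m/s.

Δv ≈ 8150 m/s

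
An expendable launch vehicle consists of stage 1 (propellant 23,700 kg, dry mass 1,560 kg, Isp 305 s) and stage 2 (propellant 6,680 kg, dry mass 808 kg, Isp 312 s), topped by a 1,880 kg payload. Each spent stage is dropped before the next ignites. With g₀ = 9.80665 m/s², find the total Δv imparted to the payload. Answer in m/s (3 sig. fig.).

Ignition mass of stage 1 = 23,700+1,560 + 6,680+808 + 1,880 = 34,628 kg.
Stage 1: m₀ = 34,628 kg, m_f = 34,628 − 23,700 = 10,928 kg; Δv = 305×9.80665×ln(3.169) = 2991.0×1.1533 ≈ 3450 m/s.
Stage 2: m₀ = 9,368 kg, m_f = 9,368 − 6,680 = 2,688 kg; Δv = 312×9.80665×ln(3.485) = 3059.7×1.2485 ≈ 3820 m/s.
Total Δv = 3450 + 3820 = 7270 m/s.

Δv ≈ 7270 m/s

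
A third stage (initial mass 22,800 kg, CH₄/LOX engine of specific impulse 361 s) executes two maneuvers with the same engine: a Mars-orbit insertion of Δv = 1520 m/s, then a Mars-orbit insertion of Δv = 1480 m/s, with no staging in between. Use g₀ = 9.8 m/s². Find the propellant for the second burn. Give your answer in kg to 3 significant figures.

propellant for the second burn ≈ 5070 kg

v_e = Isp · g₀ = 361 × 9.8 = 3537.8 m/s.
After the first burn: m = 22800 × exp(−1520/3537.8) = 22800 × 0.65074 = 14,836.9 kg.
After the second burn: m = 14,836.9 × exp(−1480/3537.8) = 14,836.9 × 0.65814 = 9,764.76 kg.
Second-burn propellant = 14,836.9 − 9,764.76 = 5,072.14 kg.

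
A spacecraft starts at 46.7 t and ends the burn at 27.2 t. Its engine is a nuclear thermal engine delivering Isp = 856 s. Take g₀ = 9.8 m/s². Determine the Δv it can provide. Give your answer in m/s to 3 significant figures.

v_e = Isp · g₀ = 856 × 9.8 = 8388.8 m/s.
By the Tsiolkovsky rocket equation, Δv = v_e · ln(m₀/m_f) = 8388.8 × ln(1.717) = 8388.8 × 0.5405 ≈ 4534.4 m/s.

Δv ≈ 4530 m/s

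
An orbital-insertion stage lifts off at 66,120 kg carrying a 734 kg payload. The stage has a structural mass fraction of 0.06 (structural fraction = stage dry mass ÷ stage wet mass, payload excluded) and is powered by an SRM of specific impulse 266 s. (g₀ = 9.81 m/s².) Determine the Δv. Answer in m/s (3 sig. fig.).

Stage wet mass = m₀ − payload = 66,120 − 734 = 65,386 kg.
Stage dry mass = ε × stage wet mass = 0.06 × 65,386 = 3,923.16 kg.
Burnout mass m_f = stage dry + payload = 3,923.16 + 734 = 4,657.16 kg.
v_e = Isp · g₀ = 266 × 9.81 = 2609.5 m/s.
By the Tsiolkovsky rocket equation, Δv = v_e · ln(66,120/4,657.16) = 2609.5 × ln(14.2) = 2609.5 × 2.6531 ≈ 6923 m/s.

Δv ≈ 6920 m/s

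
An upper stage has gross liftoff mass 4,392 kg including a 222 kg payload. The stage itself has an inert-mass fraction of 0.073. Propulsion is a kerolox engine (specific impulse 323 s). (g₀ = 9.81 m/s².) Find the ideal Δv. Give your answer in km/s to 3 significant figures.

Δv ≈ 6.72 km/s

Stage wet mass = m₀ − payload = 4,392 − 222 = 4,170 kg.
Stage dry mass = ε × stage wet mass = 0.073 × 4,170 = 304.41 kg.
Burnout mass m_f = stage dry + payload = 304.41 + 222 = 526.41 kg.
v_e = Isp · g₀ = 323 × 9.81 = 3168.6 m/s.
Δv = v_e · ln(4,392/526.41) = 3168.6 × ln(8.343) = 3168.6 × 2.1215 ≈ 6722 m/s.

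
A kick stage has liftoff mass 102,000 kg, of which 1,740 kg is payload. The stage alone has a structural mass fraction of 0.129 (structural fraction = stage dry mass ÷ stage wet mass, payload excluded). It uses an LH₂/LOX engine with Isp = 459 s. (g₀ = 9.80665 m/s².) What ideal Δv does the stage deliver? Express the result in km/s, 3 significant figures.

Stage wet mass = m₀ − payload = 102,000 − 1,740 = 100,260 kg.
Stage dry mass = ε × stage wet mass = 0.129 × 100,260 = 12,933.5 kg.
Burnout mass m_f = stage dry + payload = 12,933.5 + 1,740 = 14,673.5 kg.
v_e = Isp · g₀ = 459 × 9.80665 = 4501.3 m/s.
Δv = v_e · ln(102,000/14,673.5) = 4501.3 × ln(6.951) = 4501.3 × 1.9389 ≈ 8728 m/s.

Δv ≈ 8.73 km/s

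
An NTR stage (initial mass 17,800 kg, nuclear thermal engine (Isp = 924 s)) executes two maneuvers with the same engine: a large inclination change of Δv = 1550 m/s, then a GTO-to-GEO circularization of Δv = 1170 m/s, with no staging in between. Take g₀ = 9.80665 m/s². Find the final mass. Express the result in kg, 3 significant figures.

v_e = Isp · g₀ = 924 × 9.80665 = 9061.3 m/s.
After the first burn: m = 17800 × exp(−1550/9061.3) = 17800 × 0.84277 = 15,001.3 kg.
After the second burn: m = 15,001.3 × exp(−1170/9061.3) = 15,001.3 × 0.87887 = 13,184.2 kg.

final mass ≈ 13200 kg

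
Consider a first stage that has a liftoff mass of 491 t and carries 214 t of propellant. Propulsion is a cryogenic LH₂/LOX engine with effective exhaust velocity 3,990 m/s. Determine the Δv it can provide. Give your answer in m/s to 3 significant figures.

m_f = m₀ − m_prop = 491 − 214 = 277 t.
Δv = v_e · ln(m₀/m_f) = 3990.0 × ln(1.773) = 3990.0 × 0.5724 ≈ 2284.0 m/s.

Δv ≈ 2280 m/s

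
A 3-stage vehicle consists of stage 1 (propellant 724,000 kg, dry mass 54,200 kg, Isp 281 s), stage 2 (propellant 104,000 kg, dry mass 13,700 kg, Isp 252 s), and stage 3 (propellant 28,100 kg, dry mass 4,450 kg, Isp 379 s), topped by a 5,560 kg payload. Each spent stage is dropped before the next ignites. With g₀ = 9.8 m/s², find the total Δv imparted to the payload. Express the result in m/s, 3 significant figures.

Ignition mass of stage 1 = 724,000+54,200 + 104,000+13,700 + 28,100+4,450 + 5,560 = 934,010 kg.
Stage 1: m₀ = 934,010 kg, m_f = 934,010 − 724,000 = 210,010 kg; Δv = 281×9.8×ln(4.447) = 2753.8×1.4923 ≈ 4110 m/s.
Stage 2: m₀ = 155,810 kg, m_f = 155,810 − 104,000 = 51,810 kg; Δv = 252×9.8×ln(3.007) = 2469.6×1.1011 ≈ 2719 m/s.
Stage 3: m₀ = 38,110 kg, m_f = 38,110 − 28,100 = 10,010 kg; Δv = 379×9.8×ln(3.807) = 3714.2×1.3369 ≈ 4965 m/s.
Total Δv = 4110 + 2719 + 4965 = 11794 m/s.

Δv ≈ 11800 m/s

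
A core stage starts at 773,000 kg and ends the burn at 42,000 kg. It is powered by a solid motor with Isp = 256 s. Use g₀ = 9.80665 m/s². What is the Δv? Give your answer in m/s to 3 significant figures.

Δv ≈ 7310 m/s

v_e = Isp · g₀ = 256 × 9.80665 = 2510.5 m/s.
Rocket equation: Δv = v_e · ln(m₀/m_f) = 2510.5 × ln(18.4) = 2510.5 × 2.9126 ≈ 7312.1 m/s.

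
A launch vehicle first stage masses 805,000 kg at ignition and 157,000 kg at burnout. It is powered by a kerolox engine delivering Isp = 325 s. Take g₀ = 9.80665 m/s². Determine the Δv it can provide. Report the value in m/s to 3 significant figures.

Δv ≈ 5210 m/s

v_e = Isp · g₀ = 325 × 9.80665 = 3187.2 m/s.
From the ideal rocket equation, Δv = v_e · ln(m₀/m_f) = 3187.2 × ln(5.127) = 3187.2 × 1.6346 ≈ 5209.7 m/s.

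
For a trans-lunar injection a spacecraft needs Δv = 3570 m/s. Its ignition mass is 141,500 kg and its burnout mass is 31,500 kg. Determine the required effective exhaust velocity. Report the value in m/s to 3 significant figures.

v_e ≈ 2380 m/s

ln(m₀/m_f) = ln(141500/31500) = ln(4.492) = 1.5023.
By the Tsiolkovsky rocket equation, v_e = Δv / ln(m₀/m_f) = 3570 / 1.5023 = 2376.3 m/s.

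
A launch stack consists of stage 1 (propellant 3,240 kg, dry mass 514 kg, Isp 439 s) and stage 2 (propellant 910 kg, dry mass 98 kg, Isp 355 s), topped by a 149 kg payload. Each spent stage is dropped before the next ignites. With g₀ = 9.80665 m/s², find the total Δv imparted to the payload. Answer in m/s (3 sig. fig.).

Ignition mass of stage 1 = 3,240+514 + 910+98 + 149 = 4,911 kg.
Stage 1: m₀ = 4,911 kg, m_f = 4,911 − 3,240 = 1,671 kg; Δv = 439×9.80665×ln(2.939) = 4305.1×1.0781 ≈ 4641 m/s.
Stage 2: m₀ = 1,157 kg, m_f = 1,157 − 910 = 247 kg; Δv = 355×9.80665×ln(4.684) = 3481.4×1.5442 ≈ 5376 m/s.
Total Δv = 4641 + 5376 = 10017 m/s.

Δv ≈ 10000 m/s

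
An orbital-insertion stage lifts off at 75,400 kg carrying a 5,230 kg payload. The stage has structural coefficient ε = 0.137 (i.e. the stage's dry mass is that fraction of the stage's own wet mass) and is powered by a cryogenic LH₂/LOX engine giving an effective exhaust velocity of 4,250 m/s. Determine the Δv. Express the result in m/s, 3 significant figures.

Δv ≈ 6910 m/s

Stage wet mass = m₀ − payload = 75,400 − 5,230 = 70,170 kg.
Stage dry mass = ε × stage wet mass = 0.137 × 70,170 = 9,613.29 kg.
Burnout mass m_f = stage dry + payload = 9,613.29 + 5,230 = 14,843.29 kg.
Δv = v_e · ln(75,400/14,843.29) = 4250.0 × ln(5.08) = 4250.0 × 1.6253 ≈ 6907 m/s.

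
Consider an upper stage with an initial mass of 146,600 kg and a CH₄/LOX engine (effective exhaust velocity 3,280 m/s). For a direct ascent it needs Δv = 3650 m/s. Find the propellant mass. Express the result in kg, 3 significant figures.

Using Δv = v_e ln(m₀/m_f): m₀/m_f = exp(Δv / v_e) = exp(3650 / 3280.0) = exp(1.1128) = 3.0429.
m_f = 146,600 / 3.0429 = 48,177.7 kg, so propellant = m₀ − m_f = 146,600 − 48,177.7 = 98,422.3 kg.

propellant mass ≈ 98400 kg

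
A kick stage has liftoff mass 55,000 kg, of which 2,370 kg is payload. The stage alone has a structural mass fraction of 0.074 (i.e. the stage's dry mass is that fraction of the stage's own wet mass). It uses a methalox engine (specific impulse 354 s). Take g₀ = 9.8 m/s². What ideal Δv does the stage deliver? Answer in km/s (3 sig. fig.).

Stage wet mass = m₀ − payload = 55,000 − 2,370 = 52,630 kg.
Stage dry mass = ε × stage wet mass = 0.074 × 52,630 = 3,894.62 kg.
Burnout mass m_f = stage dry + payload = 3,894.62 + 2,370 = 6,264.62 kg.
v_e = Isp · g₀ = 354 × 9.8 = 3469.2 m/s.
Δv = v_e · ln(55,000/6,264.62) = 3469.2 × ln(8.779) = 3469.2 × 2.1724 ≈ 7537 m/s.

Δv ≈ 7.54 km/s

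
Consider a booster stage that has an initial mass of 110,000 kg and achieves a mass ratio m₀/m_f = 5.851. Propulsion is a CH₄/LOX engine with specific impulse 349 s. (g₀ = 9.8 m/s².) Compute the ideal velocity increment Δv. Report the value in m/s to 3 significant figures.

Δv ≈ 6040 m/s

v_e = Isp · g₀ = 349 × 9.8 = 3420.2 m/s.
By the Tsiolkovsky rocket equation, Δv = v_e · ln(5.851) = 3420.2 × 1.7666 ≈ 6042.2 m/s.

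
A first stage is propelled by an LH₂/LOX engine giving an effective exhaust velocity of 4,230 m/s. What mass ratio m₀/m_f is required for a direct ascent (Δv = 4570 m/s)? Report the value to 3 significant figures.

mass ratio ≈ 2.95

Using Δv = v_e ln(m₀/m_f): m₀/m_f = exp(Δv / v_e) = exp(4570 / 4230.0) = exp(1.0804) = 2.9458.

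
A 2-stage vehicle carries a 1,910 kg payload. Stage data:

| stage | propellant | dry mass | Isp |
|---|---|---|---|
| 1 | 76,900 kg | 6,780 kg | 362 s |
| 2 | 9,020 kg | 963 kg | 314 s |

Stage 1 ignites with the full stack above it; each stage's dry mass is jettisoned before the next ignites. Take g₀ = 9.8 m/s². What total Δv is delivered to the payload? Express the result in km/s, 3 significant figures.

Δv ≈ 10.2 km/s

Ignition mass of stage 1 = 76,900+6,780 + 9,020+963 + 1,910 = 95,573 kg.
Stage 1: m₀ = 95,573 kg, m_f = 95,573 − 76,900 = 18,673 kg; Δv = 362×9.8×ln(5.118) = 3547.6×1.6328 ≈ 5793 m/s.
Stage 2: m₀ = 11,893 kg, m_f = 11,893 − 9,020 = 2,873 kg; Δv = 314×9.8×ln(4.14) = 3077.2×1.4206 ≈ 4371 m/s.
Total Δv = 5793 + 4371 = 10164 m/s.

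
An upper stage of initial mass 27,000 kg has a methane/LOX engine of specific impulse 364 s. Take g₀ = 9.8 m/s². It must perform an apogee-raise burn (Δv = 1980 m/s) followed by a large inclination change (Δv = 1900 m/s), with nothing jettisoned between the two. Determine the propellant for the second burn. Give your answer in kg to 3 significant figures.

v_e = Isp · g₀ = 364 × 9.8 = 3567.2 m/s.
After the first burn: m = 27000 × exp(−1980/3567.2) = 27000 × 0.57404 = 15,499.1 kg.
After the second burn: m = 15,499.1 × exp(−1900/3567.2) = 15,499.1 × 0.58706 = 9,098.9 kg.
Second-burn propellant = 15,499.1 − 9,098.9 = 6,400.2 kg.

propellant for the second burn ≈ 6400 kg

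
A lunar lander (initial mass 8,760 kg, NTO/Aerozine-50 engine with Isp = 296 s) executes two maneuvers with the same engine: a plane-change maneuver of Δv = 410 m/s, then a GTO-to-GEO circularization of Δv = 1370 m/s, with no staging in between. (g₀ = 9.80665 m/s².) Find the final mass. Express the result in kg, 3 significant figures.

v_e = Isp · g₀ = 296 × 9.80665 = 2902.8 m/s.
After the first burn: m = 8760 × exp(−410/2902.8) = 8760 × 0.86828 = 7,606.13 kg.
After the second burn: m = 7,606.13 × exp(−1370/2902.8) = 7,606.13 × 0.62378 = 4,744.55 kg.

final mass ≈ 4740 kg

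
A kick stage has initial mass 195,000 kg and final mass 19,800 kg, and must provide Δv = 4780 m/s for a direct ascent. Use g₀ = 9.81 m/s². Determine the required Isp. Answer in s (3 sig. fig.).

ln(m₀/m_f) = ln(195000/19800) = ln(9.848) = 2.2873.
v_e = Δv / ln(m₀/m_f) = 4780 / 2.2873 = 2089.8 m/s.
Isp = v_e / g₀ = 2089.8 / 9.81 = 213.0 s.

Isp ≈ 213 s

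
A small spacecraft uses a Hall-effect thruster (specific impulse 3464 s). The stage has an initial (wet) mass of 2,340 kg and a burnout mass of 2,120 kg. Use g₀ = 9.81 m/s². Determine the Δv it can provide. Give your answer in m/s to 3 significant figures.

Δv ≈ 3360 m/s

v_e = Isp · g₀ = 3464 × 9.81 = 33981.8 m/s.
Rocket equation: Δv = v_e · ln(m₀/m_f) = 33981.8 × ln(1.104) = 33981.8 × 0.0987 ≈ 3355.2 m/s.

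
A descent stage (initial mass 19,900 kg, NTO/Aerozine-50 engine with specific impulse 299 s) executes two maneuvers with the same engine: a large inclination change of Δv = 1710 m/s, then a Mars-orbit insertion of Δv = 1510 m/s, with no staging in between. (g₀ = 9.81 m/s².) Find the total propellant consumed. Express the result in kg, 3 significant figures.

total propellant consumed ≈ 13300 kg

v_e = Isp · g₀ = 299 × 9.81 = 2933.2 m/s.
After the first burn: m = 19900 × exp(−1710/2933.2) = 19900 × 0.55823 = 11,108.8 kg.
After the second burn: m = 11,108.8 × exp(−1510/2933.2) = 11,108.8 × 0.59762 = 6,638.84 kg.
Total propellant = m₀ − m_final = 19900 − 6,638.84 = 13,261.16 kg.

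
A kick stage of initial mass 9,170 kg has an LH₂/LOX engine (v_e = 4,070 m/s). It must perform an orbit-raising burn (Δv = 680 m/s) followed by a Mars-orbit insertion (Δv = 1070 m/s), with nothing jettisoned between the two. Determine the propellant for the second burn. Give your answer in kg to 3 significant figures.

After the first burn: m = 9170 × exp(−680/4070.0) = 9170 × 0.84614 = 7,759.1 kg.
After the second burn: m = 7,759.1 × exp(−1070/4070.0) = 7,759.1 × 0.76882 = 5,965.35 kg.
Second-burn propellant = 7,759.1 − 5,965.35 = 1,793.75 kg.

propellant for the second burn ≈ 1790 kg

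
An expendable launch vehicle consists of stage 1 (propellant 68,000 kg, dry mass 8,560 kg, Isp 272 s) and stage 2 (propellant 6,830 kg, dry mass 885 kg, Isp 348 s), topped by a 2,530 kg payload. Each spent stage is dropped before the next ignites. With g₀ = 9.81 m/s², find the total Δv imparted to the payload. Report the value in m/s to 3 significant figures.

Δv ≈ 7830 m/s

Ignition mass of stage 1 = 68,000+8,560 + 6,830+885 + 2,530 = 86,805 kg.
Stage 1: m₀ = 86,805 kg, m_f = 86,805 − 68,000 = 18,805 kg; Δv = 272×9.81×ln(4.616) = 2668.3×1.5295 ≈ 4081 m/s.
Stage 2: m₀ = 10,245 kg, m_f = 10,245 − 6,830 = 3,415 kg; Δv = 348×9.81×ln(3) = 3413.9×1.0986 ≈ 3751 m/s.
Total Δv = 4081 + 3751 = 7832 m/s.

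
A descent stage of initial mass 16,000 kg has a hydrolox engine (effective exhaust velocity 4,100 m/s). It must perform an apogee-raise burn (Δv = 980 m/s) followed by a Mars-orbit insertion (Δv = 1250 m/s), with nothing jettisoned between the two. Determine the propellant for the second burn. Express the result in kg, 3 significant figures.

After the first burn: m = 16000 × exp(−980/4100.0) = 16000 × 0.78740 = 12,598.4 kg.
After the second burn: m = 12,598.4 × exp(−1250/4100.0) = 12,598.4 × 0.73721 = 9,287.67 kg.
Second-burn propellant = 12,598.4 − 9,287.67 = 3,310.73 kg.

propellant for the second burn ≈ 3310 kg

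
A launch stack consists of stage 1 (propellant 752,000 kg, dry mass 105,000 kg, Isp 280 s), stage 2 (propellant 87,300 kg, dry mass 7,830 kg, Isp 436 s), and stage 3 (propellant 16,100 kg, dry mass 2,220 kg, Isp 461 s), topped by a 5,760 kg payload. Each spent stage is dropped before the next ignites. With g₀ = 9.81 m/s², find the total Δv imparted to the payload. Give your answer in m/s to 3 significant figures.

Ignition mass of stage 1 = 752,000+105,000 + 87,300+7,830 + 16,100+2,220 + 5,760 = 976,210 kg.
Stage 1: m₀ = 976,210 kg, m_f = 976,210 − 752,000 = 224,210 kg; Δv = 280×9.81×ln(4.354) = 2746.8×1.4711 ≈ 4041 m/s.
Stage 2: m₀ = 119,210 kg, m_f = 119,210 − 87,300 = 31,910 kg; Δv = 436×9.81×ln(3.736) = 4277.2×1.3180 ≈ 5637 m/s.
Stage 3: m₀ = 24,080 kg, m_f = 24,080 − 16,100 = 7,980 kg; Δv = 461×9.81×ln(3.018) = 4522.4×1.1044 ≈ 4995 m/s.
Total Δv = 4041 + 5637 + 4995 = 14673 m/s.

Δv ≈ 14700 m/s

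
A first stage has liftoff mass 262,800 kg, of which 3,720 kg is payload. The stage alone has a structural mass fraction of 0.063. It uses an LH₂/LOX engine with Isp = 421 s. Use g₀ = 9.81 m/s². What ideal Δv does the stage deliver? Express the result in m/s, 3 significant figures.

Δv ≈ 10600 m/s

Stage wet mass = m₀ − payload = 262,800 − 3,720 = 259,080 kg.
Stage dry mass = ε × stage wet mass = 0.063 × 259,080 = 16,322 kg.
Burnout mass m_f = stage dry + payload = 16,322 + 3,720 = 20,042 kg.
v_e = Isp · g₀ = 421 × 9.81 = 4130.0 m/s.
Rocket equation: Δv = v_e · ln(262,800/20,042) = 4130.0 × ln(13.11) = 4130.0 × 2.5736 ≈ 10629 m/s.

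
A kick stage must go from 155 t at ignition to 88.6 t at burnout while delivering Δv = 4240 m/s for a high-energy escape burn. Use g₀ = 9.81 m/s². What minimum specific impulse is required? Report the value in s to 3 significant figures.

Isp ≈ 773 s

ln(m₀/m_f) = ln(155000/88600) = ln(1.749) = 0.5593.
By the Tsiolkovsky rocket equation, v_e = Δv / ln(m₀/m_f) = 4240 / 0.5593 = 7581.0 m/s.
Isp = v_e / g₀ = 7581.0 / 9.81 = 772.8 s.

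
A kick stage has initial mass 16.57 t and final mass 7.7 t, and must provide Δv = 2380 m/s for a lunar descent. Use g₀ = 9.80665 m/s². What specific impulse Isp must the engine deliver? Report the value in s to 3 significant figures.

Isp ≈ 317 s

ln(m₀/m_f) = ln(16570/7700) = ln(2.152) = 0.7664.
Using Δv = v_e ln(m₀/m_f): v_e = Δv / ln(m₀/m_f) = 2380 / 0.7664 = 3105.5 m/s.
Isp = v_e / g₀ = 3105.5 / 9.80665 = 316.7 s.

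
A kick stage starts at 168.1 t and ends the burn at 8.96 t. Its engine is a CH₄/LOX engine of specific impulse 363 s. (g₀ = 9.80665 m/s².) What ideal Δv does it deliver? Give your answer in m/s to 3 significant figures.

v_e = Isp · g₀ = 363 × 9.80665 = 3559.8 m/s.
By the Tsiolkovsky rocket equation, Δv = v_e · ln(m₀/m_f) = 3559.8 × ln(18.76) = 3559.8 × 2.9318 ≈ 10436.6 m/s.

Δv ≈ 10400 m/s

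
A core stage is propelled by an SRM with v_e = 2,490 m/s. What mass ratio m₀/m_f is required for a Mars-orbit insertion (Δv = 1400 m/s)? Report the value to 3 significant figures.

Rocket equation: m₀/m_f = exp(Δv / v_e) = exp(1400 / 2490.0) = exp(0.5622) = 1.7546.

mass ratio ≈ 1.75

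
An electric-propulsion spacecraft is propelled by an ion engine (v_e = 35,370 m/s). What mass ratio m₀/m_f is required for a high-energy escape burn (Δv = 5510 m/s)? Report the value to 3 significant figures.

mass ratio ≈ 1.17

Rocket equation: m₀/m_f = exp(Δv / v_e) = exp(5510 / 35370.0) = exp(0.1558) = 1.1686.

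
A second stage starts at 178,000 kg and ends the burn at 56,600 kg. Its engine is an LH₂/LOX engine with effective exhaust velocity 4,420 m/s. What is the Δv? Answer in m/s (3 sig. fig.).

Δv = v_e · ln(m₀/m_f) = 4420.0 × ln(3.145) = 4420.0 × 1.1458 ≈ 5064.3 m/s.

Δv ≈ 5060 m/s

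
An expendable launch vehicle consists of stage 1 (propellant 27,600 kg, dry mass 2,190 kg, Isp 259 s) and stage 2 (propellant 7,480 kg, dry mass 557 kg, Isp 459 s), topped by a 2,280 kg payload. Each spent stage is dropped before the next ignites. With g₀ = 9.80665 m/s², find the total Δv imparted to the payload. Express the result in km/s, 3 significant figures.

Δv ≈ 8.77 km/s

Ignition mass of stage 1 = 27,600+2,190 + 7,480+557 + 2,280 = 40,107 kg.
Stage 1: m₀ = 40,107 kg, m_f = 40,107 − 27,600 = 12,507 kg; Δv = 259×9.80665×ln(3.207) = 2539.9×1.1653 ≈ 2960 m/s.
Stage 2: m₀ = 10,317 kg, m_f = 10,317 − 7,480 = 2,837 kg; Δv = 459×9.80665×ln(3.637) = 4501.3×1.2910 ≈ 5811 m/s.
Total Δv = 2960 + 5811 = 8771 m/s.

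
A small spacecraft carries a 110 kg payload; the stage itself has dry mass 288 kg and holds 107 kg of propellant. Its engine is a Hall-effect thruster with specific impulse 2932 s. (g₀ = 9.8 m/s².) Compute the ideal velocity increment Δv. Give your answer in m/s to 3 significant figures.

v_e = Isp · g₀ = 2932 × 9.8 = 28733.6 m/s.
m₀ = payload + dry + propellant = 110 + 288 + 107 = 505 kg.
m_f = payload + dry = 110 + 288 = 398 kg.
By the Tsiolkovsky rocket equation, Δv = v_e · ln(m₀/m_f) = 28733.6 × ln(1.269) = 28733.6 × 0.2381 ≈ 6841.7 m/s.

Δv ≈ 6840 m/s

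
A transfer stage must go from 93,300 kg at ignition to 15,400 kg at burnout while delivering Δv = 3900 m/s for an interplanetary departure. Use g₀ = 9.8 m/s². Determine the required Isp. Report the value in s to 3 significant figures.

ln(m₀/m_f) = ln(93300/15400) = ln(6.058) = 1.8015.
By the Tsiolkovsky rocket equation, v_e = Δv / ln(m₀/m_f) = 3900 / 1.8015 = 2164.9 m/s.
Isp = v_e / g₀ = 2164.9 / 9.8 = 220.9 s.

Isp ≈ 221 s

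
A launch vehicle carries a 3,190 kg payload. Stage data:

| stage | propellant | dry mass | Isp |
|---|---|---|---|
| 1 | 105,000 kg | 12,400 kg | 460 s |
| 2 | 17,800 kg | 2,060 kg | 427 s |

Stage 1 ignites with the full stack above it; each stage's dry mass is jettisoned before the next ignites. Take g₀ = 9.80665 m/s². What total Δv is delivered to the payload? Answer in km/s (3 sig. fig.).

Δv ≈ 12.4 km/s

Ignition mass of stage 1 = 105,000+12,400 + 17,800+2,060 + 3,190 = 140,450 kg.
Stage 1: m₀ = 140,450 kg, m_f = 140,450 − 105,000 = 35,450 kg; Δv = 460×9.80665×ln(3.962) = 4511.1×1.3767 ≈ 6211 m/s.
Stage 2: m₀ = 23,050 kg, m_f = 23,050 − 17,800 = 5,250 kg; Δv = 427×9.80665×ln(4.39) = 4187.4×1.4794 ≈ 6195 m/s.
Total Δv = 6211 + 6195 = 12406 m/s.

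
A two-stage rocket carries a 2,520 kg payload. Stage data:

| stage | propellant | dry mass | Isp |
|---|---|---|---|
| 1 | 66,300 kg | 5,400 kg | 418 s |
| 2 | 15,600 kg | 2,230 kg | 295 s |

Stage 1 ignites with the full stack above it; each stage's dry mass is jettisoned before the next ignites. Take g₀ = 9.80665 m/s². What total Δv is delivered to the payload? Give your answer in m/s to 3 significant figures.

Ignition mass of stage 1 = 66,300+5,400 + 15,600+2,230 + 2,520 = 92,050 kg.
Stage 1: m₀ = 92,050 kg, m_f = 92,050 − 66,300 = 25,750 kg; Δv = 418×9.80665×ln(3.575) = 4099.2×1.2739 ≈ 5222 m/s.
Stage 2: m₀ = 20,350 kg, m_f = 20,350 − 15,600 = 4,750 kg; Δv = 295×9.80665×ln(4.284) = 2893.0×1.4549 ≈ 4209 m/s.
Total Δv = 5222 + 4209 = 9431 m/s.

Δv ≈ 9430 m/s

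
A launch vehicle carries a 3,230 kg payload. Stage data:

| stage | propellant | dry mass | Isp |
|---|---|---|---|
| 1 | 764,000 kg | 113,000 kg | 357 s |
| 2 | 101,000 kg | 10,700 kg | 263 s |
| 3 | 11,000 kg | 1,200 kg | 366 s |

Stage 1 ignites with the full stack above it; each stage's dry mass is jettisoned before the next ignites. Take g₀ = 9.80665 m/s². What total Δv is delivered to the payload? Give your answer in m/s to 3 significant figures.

Δv ≈ 13600 m/s

Ignition mass of stage 1 = 764,000+113,000 + 101,000+10,700 + 11,000+1,200 + 3,230 = 1,004,130 kg.
Stage 1: m₀ = 1,004,130 kg, m_f = 1,004,130 − 764,000 = 240,130 kg; Δv = 357×9.80665×ln(4.182) = 3501.0×1.4307 ≈ 5009 m/s.
Stage 2: m₀ = 127,130 kg, m_f = 127,130 − 101,000 = 26,130 kg; Δv = 263×9.80665×ln(4.865) = 2579.1×1.5821 ≈ 4081 m/s.
Stage 3: m₀ = 15,430 kg, m_f = 15,430 − 11,000 = 4,430 kg; Δv = 366×9.80665×ln(3.483) = 3589.2×1.2479 ≈ 4479 m/s.
Total Δv = 5009 + 4081 + 4479 = 13569 m/s.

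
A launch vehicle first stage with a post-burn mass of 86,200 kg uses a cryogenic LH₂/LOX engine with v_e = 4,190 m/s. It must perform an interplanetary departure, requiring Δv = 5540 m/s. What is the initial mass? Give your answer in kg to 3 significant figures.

initial mass ≈ 323000 kg

m₀/m_f = exp(Δv / v_e) = exp(5540 / 4190.0) = exp(1.3222) = 3.7516.
m₀ = m_f × 3.7516 = 86,200 × 3.7516 = 323,388 kg.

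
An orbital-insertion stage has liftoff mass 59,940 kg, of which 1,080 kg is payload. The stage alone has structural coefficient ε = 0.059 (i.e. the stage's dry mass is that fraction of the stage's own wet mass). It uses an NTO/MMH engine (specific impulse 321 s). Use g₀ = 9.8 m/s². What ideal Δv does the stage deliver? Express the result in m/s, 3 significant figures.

Δv ≈ 8110 m/s

Stage wet mass = m₀ − payload = 59,940 − 1,080 = 58,860 kg.
Stage dry mass = ε × stage wet mass = 0.059 × 58,860 = 3,472.74 kg.
Burnout mass m_f = stage dry + payload = 3,472.74 + 1,080 = 4,552.74 kg.
v_e = Isp · g₀ = 321 × 9.8 = 3145.8 m/s.
Using Δv = v_e ln(m₀/m_f): Δv = v_e · ln(59,940/4,552.74) = 3145.8 × ln(13.17) = 3145.8 × 2.5776 ≈ 8109 m/s.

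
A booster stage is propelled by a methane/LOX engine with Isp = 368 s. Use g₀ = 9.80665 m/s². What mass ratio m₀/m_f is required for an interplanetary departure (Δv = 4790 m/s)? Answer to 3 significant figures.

mass ratio ≈ 3.77

v_e = Isp · g₀ = 368 × 9.80665 = 3608.8 m/s.
By the Tsiolkovsky rocket equation, m₀/m_f = exp(Δv / v_e) = exp(4790 / 3608.8) = exp(1.3273) = 3.7708.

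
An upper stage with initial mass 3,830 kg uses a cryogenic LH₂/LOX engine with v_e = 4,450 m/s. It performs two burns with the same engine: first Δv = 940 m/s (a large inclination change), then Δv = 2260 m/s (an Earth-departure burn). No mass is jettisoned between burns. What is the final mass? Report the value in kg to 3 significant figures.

After the first burn: m = 3830 × exp(−940/4450.0) = 3830 × 0.80958 = 3,100.69 kg.
After the second burn: m = 3,100.69 × exp(−2260/4450.0) = 3,100.69 × 0.60178 = 1,865.93 kg.

final mass ≈ 1870 kg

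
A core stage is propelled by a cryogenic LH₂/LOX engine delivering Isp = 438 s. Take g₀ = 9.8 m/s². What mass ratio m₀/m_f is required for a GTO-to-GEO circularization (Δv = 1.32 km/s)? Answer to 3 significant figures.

v_e = Isp · g₀ = 438 × 9.8 = 4292.4 m/s.
m₀/m_f = exp(Δv / v_e) = exp(1320 / 4292.4) = exp(0.3075) = 1.3600.

mass ratio ≈ 1.36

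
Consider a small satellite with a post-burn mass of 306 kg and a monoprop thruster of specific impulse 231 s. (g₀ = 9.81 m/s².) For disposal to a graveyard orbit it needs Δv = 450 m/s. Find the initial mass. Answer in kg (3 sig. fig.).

v_e = Isp · g₀ = 231 × 9.81 = 2266.1 m/s.
m₀/m_f = exp(Δv / v_e) = exp(450 / 2266.1) = exp(0.1986) = 1.2197.
m₀ = m_f × 1.2197 = 306 × 1.2197 = 373.228 kg.

initial mass ≈ 373 kg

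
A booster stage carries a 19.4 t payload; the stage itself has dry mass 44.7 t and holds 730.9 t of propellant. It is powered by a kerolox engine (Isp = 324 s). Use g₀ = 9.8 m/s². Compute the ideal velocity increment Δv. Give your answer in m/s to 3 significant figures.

Δv ≈ 7990 m/s

v_e = Isp · g₀ = 324 × 9.8 = 3175.2 m/s.
m₀ = payload + dry + propellant = 19.4 + 44.7 + 730.9 = 795 t.
m_f = payload + dry = 19.4 + 44.7 = 64.1 t.
From the ideal rocket equation, Δv = v_e · ln(m₀/m_f) = 3175.2 × ln(12.4) = 3175.2 × 2.5179 ≈ 7994.8 m/s.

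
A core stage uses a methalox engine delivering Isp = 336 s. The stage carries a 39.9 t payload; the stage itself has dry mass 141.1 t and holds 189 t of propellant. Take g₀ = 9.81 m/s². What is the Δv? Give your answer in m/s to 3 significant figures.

v_e = Isp · g₀ = 336 × 9.81 = 3296.2 m/s.
m₀ = payload + dry + propellant = 39.9 + 141.1 + 189 = 370 t.
m_f = payload + dry = 39.9 + 141.1 = 181 t.
Δv = v_e · ln(m₀/m_f) = 3296.2 × ln(2.044) = 3296.2 × 0.7150 ≈ 2356.8 m/s.

Δv ≈ 2360 m/s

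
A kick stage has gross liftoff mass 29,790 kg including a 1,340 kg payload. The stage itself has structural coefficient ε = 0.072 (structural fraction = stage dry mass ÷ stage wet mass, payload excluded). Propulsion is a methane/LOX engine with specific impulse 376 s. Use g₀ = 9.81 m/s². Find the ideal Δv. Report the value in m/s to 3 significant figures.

Δv ≈ 8020 m/s

Stage wet mass = m₀ − payload = 29,790 − 1,340 = 28,450 kg.
Stage dry mass = ε × stage wet mass = 0.072 × 28,450 = 2,048.4 kg.
Burnout mass m_f = stage dry + payload = 2,048.4 + 1,340 = 3,388.4 kg.
v_e = Isp · g₀ = 376 × 9.81 = 3688.6 m/s.
Using Δv = v_e ln(m₀/m_f): Δv = v_e · ln(29,790/3,388.4) = 3688.6 × ln(8.792) = 3688.6 × 2.1738 ≈ 8018 m/s.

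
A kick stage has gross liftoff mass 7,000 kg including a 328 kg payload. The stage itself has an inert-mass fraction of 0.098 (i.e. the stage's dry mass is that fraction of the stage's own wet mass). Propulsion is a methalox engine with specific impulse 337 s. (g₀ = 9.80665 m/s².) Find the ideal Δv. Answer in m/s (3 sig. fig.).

Δv ≈ 6490 m/s

Stage wet mass = m₀ − payload = 7,000 − 328 = 6,672 kg.
Stage dry mass = ε × stage wet mass = 0.098 × 6,672 = 653.856 kg.
Burnout mass m_f = stage dry + payload = 653.856 + 328 = 981.856 kg.
v_e = Isp · g₀ = 337 × 9.80665 = 3304.8 m/s.
By the Tsiolkovsky rocket equation, Δv = v_e · ln(7,000/981.856) = 3304.8 × ln(7.129) = 3304.8 × 1.9642 ≈ 6491 m/s.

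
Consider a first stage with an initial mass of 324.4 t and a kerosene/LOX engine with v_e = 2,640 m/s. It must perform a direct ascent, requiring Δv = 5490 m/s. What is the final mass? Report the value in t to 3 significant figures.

By the Tsiolkovsky rocket equation, m₀/m_f = exp(Δv / v_e) = exp(5490 / 2640.0) = exp(2.0795) = 8.0008.
m_f = m₀ / 8.0008 = 324.4 / 8.0008 = 40.5459 t.

final mass ≈ 40.5 t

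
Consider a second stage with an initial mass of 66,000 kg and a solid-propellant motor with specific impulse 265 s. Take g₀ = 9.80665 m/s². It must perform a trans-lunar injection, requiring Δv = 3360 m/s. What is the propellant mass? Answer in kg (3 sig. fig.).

v_e = Isp · g₀ = 265 × 9.80665 = 2598.8 m/s.
By the Tsiolkovsky rocket equation, m₀/m_f = exp(Δv / v_e) = exp(3360 / 2598.8) = exp(1.2929) = 3.6434.
m_f = 66,000 / 3.6434 = 18,114.9 kg, so propellant = m₀ − m_f = 66,000 − 18,114.9 = 47,885.1 kg.

propellant mass ≈ 47900 kg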